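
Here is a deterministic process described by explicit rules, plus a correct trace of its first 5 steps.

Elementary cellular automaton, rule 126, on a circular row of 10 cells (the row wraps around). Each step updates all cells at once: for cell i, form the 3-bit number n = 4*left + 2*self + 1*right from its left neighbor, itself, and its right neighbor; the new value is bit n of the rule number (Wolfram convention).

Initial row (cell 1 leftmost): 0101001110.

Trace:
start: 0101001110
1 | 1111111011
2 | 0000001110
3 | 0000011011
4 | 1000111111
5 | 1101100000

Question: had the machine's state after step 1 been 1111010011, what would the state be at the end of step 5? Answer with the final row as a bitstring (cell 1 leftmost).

state after step 1 := 1111010011
2 | 0001111110
3 | 0011000011
4 | 1111100111
5 | 0000111100

0000111100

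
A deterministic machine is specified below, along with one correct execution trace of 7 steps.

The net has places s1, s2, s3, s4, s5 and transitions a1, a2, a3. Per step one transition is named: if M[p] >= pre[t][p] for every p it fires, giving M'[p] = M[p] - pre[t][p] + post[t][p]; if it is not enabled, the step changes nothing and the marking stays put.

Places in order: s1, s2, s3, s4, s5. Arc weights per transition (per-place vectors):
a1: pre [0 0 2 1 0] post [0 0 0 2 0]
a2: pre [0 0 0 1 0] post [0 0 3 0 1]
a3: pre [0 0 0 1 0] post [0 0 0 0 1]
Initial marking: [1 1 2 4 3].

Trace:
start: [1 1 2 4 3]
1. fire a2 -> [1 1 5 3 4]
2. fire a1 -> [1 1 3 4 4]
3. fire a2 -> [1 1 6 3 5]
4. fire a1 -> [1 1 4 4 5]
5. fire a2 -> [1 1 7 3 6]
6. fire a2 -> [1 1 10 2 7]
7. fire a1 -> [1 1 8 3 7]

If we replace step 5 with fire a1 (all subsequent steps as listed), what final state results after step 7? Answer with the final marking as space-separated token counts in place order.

1 1 3 5 6

(re-executing from step 5 with the substitution; state before step 5: [1 1 4 4 5])
5. fire a1 -> [1 1 2 5 5]
6. fire a2 -> [1 1 5 4 6]
7. fire a1 -> [1 1 3 5 6]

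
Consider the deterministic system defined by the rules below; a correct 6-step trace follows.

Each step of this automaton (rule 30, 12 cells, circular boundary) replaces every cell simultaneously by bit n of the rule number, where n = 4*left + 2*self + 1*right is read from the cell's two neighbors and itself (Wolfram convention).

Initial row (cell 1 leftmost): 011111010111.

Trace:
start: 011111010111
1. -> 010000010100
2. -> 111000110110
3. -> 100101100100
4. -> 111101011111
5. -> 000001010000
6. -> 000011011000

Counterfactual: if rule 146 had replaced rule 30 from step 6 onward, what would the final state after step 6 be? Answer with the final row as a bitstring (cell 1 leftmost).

(re-executing step 6 under rule 146; state before step 6: 000001010000)
6. -> 000010001000

000010001000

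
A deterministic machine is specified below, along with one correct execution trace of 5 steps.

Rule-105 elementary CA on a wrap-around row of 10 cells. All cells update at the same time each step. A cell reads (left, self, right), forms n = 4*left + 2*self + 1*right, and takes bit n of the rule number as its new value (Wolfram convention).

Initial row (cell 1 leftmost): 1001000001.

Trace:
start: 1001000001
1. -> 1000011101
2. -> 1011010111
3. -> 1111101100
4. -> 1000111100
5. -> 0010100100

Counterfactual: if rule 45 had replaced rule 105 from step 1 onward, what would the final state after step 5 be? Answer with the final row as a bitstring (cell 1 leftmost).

0011010110

(re-executing steps 1..5 under rule 45; state before step 1: 1001000001)
1. -> 0001011101
2. -> 0101110011
3. -> 1111000010
4. -> 1000011011
5. -> 0011010110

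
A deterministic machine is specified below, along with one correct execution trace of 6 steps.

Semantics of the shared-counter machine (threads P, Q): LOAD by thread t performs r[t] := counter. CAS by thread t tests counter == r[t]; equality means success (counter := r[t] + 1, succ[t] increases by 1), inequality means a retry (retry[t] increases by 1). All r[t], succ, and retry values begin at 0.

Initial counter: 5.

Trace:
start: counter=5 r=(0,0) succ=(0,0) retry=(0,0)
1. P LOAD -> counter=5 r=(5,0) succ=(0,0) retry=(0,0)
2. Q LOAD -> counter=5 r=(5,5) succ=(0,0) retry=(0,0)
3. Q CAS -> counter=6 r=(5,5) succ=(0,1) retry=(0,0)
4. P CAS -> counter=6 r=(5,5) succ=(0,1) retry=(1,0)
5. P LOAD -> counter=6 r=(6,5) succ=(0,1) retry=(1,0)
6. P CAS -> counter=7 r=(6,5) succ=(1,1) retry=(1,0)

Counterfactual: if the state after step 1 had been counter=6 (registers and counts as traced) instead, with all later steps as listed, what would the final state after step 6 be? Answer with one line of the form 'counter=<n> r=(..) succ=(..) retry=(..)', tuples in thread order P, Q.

counter=8 r=(7,6) succ=(1,1) retry=(1,0)

state after step 1 := counter=6 r=(5,0) succ=(0,0) retry=(0,0)
2. Q LOAD -> counter=6 r=(5,6) succ=(0,0) retry=(0,0)
3. Q CAS -> counter=7 r=(5,6) succ=(0,1) retry=(0,0)
4. P CAS -> counter=7 r=(5,6) succ=(0,1) retry=(1,0)
5. P LOAD -> counter=7 r=(7,6) succ=(0,1) retry=(1,0)
6. P CAS -> counter=8 r=(7,6) succ=(1,1) retry=(1,0)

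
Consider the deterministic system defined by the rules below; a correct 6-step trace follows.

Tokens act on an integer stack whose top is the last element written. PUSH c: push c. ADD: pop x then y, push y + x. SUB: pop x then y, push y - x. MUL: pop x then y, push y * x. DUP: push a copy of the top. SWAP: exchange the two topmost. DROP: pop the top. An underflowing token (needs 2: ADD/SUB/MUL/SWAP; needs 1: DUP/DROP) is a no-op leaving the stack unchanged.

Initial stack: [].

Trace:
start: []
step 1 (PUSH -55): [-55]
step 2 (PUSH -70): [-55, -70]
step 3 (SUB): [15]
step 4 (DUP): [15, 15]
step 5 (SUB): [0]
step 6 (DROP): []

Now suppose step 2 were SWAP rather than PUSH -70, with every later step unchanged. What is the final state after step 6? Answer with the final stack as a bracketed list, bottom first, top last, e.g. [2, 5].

[]

(re-executing from step 2 with the substitution; state before step 2: [-55])
step 2 (SWAP): [-55]
step 3 (SUB): [-55]
step 4 (DUP): [-55, -55]
step 5 (SUB): [0]
step 6 (DROP): []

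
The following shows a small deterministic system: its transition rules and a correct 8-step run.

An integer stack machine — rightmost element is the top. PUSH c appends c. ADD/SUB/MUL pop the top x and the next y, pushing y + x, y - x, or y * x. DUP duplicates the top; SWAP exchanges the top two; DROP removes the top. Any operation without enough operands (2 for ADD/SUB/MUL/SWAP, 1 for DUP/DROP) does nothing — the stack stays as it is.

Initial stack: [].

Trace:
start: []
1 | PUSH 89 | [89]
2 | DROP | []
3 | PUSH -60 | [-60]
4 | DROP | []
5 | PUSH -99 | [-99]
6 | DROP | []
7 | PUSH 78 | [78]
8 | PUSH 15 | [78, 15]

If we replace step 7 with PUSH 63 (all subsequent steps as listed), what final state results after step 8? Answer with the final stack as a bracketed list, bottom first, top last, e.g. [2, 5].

(re-executing from step 7 with the substitution; state before step 7: [])
7 | PUSH 63 | [63]
8 | PUSH 15 | [63, 15]

[63, 15]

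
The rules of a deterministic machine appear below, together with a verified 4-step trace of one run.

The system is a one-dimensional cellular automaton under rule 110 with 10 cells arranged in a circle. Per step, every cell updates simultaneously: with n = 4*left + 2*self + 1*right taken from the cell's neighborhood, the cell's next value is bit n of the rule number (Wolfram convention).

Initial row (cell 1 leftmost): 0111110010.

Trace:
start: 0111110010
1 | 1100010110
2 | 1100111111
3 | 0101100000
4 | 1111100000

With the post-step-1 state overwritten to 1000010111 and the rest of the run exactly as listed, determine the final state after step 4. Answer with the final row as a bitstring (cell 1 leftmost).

1011101111

state after step 1 := 1000010111
2 | 1000111100
3 | 1001100101
4 | 1011101111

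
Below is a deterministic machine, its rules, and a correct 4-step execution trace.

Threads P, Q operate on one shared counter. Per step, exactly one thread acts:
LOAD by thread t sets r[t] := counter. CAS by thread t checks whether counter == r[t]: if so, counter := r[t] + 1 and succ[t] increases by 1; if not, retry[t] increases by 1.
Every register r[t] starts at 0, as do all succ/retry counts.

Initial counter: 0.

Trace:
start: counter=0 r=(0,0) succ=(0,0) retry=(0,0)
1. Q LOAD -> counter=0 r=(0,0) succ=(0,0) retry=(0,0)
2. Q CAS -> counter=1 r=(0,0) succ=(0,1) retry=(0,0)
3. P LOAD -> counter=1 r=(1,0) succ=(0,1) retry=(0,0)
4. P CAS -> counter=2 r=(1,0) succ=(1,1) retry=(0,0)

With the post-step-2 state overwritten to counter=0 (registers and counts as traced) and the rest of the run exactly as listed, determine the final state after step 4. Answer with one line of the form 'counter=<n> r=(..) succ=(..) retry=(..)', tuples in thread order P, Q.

state after step 2 := counter=0 r=(0,0) succ=(0,1) retry=(0,0)
3. P LOAD -> counter=0 r=(0,0) succ=(0,1) retry=(0,0)
4. P CAS -> counter=1 r=(0,0) succ=(1,1) retry=(0,0)

counter=1 r=(0,0) succ=(1,1) retry=(0,0)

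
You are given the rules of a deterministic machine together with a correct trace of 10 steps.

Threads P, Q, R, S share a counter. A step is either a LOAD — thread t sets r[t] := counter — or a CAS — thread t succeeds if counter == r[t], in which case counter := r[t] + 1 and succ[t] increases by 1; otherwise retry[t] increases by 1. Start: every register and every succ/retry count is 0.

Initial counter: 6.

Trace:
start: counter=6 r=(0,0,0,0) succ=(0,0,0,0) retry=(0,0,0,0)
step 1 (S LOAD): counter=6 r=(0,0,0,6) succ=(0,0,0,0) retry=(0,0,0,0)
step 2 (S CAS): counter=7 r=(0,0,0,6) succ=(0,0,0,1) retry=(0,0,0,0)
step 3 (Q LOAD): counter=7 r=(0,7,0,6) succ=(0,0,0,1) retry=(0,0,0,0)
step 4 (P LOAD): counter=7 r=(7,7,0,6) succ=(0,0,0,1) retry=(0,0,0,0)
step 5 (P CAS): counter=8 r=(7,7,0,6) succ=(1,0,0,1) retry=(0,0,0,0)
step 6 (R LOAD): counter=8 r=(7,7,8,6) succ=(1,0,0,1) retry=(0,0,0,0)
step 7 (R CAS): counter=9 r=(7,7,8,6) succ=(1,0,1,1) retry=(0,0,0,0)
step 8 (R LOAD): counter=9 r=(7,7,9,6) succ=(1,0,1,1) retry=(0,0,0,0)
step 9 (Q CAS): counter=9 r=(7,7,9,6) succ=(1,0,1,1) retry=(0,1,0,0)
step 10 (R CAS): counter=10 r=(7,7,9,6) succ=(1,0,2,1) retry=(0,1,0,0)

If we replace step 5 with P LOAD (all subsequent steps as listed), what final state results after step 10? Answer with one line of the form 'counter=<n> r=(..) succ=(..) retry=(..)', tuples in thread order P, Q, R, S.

counter=9 r=(7,7,8,6) succ=(0,0,2,1) retry=(0,1,0,0)

(re-executing from step 5 with the substitution; state before step 5: counter=7 r=(7,7,0,6) succ=(0,0,0,1) retry=(0,0,0,0))
step 5 (P LOAD): counter=7 r=(7,7,0,6) succ=(0,0,0,1) retry=(0,0,0,0)
step 6 (R LOAD): counter=7 r=(7,7,7,6) succ=(0,0,0,1) retry=(0,0,0,0)
step 7 (R CAS): counter=8 r=(7,7,7,6) succ=(0,0,1,1) retry=(0,0,0,0)
step 8 (R LOAD): counter=8 r=(7,7,8,6) succ=(0,0,1,1) retry=(0,0,0,0)
step 9 (Q CAS): counter=8 r=(7,7,8,6) succ=(0,0,1,1) retry=(0,1,0,0)
step 10 (R CAS): counter=9 r=(7,7,8,6) succ=(0,0,2,1) retry=(0,1,0,0)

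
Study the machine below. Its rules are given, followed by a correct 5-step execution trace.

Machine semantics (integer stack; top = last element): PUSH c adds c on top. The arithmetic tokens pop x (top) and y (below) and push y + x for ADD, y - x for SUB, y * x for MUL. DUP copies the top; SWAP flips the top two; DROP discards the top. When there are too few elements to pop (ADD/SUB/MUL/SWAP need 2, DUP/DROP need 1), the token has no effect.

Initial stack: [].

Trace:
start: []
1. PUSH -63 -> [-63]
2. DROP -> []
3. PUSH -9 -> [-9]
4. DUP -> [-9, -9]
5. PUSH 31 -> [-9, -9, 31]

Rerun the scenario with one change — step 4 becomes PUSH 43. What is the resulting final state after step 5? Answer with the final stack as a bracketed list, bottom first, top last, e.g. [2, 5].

(re-executing from step 4 with the substitution; state before step 4: [-9])
4. PUSH 43 -> [-9, 43]
5. PUSH 31 -> [-9, 43, 31]

[-9, 43, 31]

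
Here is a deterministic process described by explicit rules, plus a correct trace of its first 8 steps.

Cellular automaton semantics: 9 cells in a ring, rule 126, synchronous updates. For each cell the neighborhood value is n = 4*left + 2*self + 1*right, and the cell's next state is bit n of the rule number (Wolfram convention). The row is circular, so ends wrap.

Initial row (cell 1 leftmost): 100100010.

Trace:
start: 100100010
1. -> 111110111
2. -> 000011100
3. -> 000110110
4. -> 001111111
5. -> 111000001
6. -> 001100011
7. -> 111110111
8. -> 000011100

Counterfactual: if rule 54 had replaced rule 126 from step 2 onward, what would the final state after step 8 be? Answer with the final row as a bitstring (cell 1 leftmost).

(re-executing steps 2..8 under rule 54; state before step 2: 111110111)
2. -> 000001000
3. -> 000011100
4. -> 000100010
5. -> 001110111
6. -> 110001000
7. -> 001011101
8. -> 111100011

111100011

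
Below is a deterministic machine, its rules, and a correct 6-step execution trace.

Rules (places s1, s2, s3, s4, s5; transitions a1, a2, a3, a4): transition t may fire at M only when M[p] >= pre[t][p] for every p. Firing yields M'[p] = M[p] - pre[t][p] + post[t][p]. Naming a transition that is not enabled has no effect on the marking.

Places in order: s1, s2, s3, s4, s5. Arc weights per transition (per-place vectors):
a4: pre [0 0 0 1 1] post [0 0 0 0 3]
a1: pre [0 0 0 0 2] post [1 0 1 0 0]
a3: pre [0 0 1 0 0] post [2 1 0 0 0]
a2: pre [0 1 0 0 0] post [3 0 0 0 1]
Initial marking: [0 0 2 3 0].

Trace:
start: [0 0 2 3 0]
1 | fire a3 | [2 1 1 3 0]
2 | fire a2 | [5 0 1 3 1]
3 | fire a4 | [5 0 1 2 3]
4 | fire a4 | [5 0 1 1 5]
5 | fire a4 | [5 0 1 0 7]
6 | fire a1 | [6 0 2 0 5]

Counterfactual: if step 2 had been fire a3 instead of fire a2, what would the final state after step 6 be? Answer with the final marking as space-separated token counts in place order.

(re-executing from step 2 with the substitution; state before step 2: [2 1 1 3 0])
2 | fire a3 | [4 2 0 3 0]
3 | fire a4 | [4 2 0 3 0]
4 | fire a4 | [4 2 0 3 0]
5 | fire a4 | [4 2 0 3 0]
6 | fire a1 | [4 2 0 3 0]

4 2 0 3 0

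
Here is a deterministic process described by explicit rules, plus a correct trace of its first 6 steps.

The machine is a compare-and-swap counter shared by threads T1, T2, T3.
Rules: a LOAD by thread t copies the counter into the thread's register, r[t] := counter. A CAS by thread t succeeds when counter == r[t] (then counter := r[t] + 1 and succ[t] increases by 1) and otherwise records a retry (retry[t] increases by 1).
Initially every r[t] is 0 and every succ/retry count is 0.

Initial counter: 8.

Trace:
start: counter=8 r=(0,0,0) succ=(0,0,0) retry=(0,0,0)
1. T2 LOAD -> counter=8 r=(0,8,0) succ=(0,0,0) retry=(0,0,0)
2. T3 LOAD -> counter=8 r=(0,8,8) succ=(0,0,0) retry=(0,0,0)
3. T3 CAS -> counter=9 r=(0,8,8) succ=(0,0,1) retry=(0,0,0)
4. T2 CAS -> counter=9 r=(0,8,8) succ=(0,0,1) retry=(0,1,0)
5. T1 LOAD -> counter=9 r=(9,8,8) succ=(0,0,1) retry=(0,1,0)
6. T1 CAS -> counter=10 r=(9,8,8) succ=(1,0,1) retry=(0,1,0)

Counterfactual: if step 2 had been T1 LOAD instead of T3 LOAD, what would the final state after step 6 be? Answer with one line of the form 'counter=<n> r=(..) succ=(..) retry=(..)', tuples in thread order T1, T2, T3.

counter=10 r=(9,8,0) succ=(1,1,0) retry=(0,0,1)

(re-executing from step 2 with the substitution; state before step 2: counter=8 r=(0,8,0) succ=(0,0,0) retry=(0,0,0))
2. T1 LOAD -> counter=8 r=(8,8,0) succ=(0,0,0) retry=(0,0,0)
3. T3 CAS -> counter=8 r=(8,8,0) succ=(0,0,0) retry=(0,0,1)
4. T2 CAS -> counter=9 r=(8,8,0) succ=(0,1,0) retry=(0,0,1)
5. T1 LOAD -> counter=9 r=(9,8,0) succ=(0,1,0) retry=(0,0,1)
6. T1 CAS -> counter=10 r=(9,8,0) succ=(1,1,0) retry=(0,0,1)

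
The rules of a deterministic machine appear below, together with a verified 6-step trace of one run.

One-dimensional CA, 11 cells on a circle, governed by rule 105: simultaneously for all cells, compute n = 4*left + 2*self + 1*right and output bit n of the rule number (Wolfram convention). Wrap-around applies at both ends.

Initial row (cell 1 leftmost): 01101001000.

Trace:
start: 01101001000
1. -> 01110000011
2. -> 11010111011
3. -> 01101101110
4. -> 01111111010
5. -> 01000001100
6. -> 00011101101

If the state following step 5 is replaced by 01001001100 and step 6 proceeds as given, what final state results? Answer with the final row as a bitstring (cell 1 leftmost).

00000001101

state after step 5 := 01001001100
6. -> 00000001101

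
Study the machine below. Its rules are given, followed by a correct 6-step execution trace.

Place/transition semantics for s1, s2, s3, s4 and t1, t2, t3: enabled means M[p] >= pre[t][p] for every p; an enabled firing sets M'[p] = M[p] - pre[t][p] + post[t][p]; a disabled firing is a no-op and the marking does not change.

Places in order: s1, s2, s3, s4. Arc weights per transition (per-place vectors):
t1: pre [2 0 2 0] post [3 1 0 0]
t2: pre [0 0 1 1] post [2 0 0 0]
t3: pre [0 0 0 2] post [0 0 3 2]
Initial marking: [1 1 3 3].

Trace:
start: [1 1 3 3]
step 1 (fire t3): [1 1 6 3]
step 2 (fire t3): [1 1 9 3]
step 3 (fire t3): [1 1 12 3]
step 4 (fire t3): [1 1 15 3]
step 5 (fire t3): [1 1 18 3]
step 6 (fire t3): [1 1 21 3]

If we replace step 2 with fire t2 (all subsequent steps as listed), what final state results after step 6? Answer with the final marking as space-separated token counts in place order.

(re-executing from step 2 with the substitution; state before step 2: [1 1 6 3])
step 2 (fire t2): [3 1 5 2]
step 3 (fire t3): [3 1 8 2]
step 4 (fire t3): [3 1 11 2]
step 5 (fire t3): [3 1 14 2]
step 6 (fire t3): [3 1 17 2]

3 1 17 2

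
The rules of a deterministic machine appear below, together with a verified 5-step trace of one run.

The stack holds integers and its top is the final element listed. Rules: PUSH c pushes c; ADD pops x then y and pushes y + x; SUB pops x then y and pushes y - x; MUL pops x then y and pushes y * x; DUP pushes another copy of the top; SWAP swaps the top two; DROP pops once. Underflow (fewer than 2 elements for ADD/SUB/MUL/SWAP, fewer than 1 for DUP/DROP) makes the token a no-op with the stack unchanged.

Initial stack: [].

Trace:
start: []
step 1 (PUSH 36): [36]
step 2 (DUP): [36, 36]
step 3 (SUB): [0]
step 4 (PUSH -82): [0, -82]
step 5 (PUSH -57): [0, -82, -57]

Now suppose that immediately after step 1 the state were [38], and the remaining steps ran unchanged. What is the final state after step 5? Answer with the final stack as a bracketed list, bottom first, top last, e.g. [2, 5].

state after step 1 := [38]
step 2 (DUP): [38, 38]
step 3 (SUB): [0]
step 4 (PUSH -82): [0, -82]
step 5 (PUSH -57): [0, -82, -57]

[0, -82, -57]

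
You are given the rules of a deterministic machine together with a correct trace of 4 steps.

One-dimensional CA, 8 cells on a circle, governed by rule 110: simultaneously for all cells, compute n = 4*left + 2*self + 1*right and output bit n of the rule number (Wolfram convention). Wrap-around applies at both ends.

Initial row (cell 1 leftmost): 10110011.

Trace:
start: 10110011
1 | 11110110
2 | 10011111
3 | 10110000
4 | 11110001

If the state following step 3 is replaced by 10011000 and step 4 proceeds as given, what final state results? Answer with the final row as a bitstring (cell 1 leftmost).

10111001

state after step 3 := 10011000
4 | 10111001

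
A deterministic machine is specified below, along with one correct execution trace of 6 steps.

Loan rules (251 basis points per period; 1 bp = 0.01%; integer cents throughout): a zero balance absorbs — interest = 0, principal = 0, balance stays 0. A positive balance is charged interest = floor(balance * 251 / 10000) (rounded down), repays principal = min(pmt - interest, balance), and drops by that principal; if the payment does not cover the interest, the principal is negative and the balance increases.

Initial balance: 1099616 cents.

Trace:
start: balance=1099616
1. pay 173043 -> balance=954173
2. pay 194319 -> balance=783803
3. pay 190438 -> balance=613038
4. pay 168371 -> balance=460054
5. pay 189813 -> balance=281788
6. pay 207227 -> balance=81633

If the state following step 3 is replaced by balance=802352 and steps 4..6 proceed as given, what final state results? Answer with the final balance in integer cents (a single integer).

state after step 3 := balance=802352
4. pay 168371 -> balance=654120
5. pay 189813 -> balance=480725
6. pay 207227 -> balance=285564

285564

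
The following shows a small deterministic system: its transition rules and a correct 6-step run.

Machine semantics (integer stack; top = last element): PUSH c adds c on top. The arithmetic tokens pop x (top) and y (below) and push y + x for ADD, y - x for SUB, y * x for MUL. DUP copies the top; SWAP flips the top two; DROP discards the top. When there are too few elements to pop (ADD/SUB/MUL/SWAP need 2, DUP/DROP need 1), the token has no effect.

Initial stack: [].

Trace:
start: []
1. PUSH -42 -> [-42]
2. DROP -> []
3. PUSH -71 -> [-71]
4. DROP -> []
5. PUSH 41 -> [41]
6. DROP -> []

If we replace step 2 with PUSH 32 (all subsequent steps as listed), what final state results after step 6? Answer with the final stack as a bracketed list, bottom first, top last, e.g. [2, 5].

(re-executing from step 2 with the substitution; state before step 2: [-42])
2. PUSH 32 -> [-42, 32]
3. PUSH -71 -> [-42, 32, -71]
4. DROP -> [-42, 32]
5. PUSH 41 -> [-42, 32, 41]
6. DROP -> [-42, 32]

[-42, 32]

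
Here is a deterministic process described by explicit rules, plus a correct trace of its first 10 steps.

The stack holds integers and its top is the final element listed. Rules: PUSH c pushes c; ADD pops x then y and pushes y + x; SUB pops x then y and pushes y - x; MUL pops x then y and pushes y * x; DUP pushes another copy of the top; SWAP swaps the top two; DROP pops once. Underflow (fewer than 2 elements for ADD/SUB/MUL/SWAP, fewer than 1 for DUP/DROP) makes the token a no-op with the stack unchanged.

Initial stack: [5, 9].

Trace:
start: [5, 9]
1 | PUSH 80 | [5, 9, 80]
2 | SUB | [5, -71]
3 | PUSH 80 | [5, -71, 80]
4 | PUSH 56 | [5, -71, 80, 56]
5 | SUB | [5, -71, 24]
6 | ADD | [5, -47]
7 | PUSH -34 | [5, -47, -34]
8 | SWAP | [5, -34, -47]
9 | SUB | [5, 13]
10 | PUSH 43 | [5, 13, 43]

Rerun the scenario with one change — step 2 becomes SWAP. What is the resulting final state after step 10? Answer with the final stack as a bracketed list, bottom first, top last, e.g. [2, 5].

[5, 80, -67, 43]

(re-executing from step 2 with the substitution; state before step 2: [5, 9, 80])
2 | SWAP | [5, 80, 9]
3 | PUSH 80 | [5, 80, 9, 80]
4 | PUSH 56 | [5, 80, 9, 80, 56]
5 | SUB | [5, 80, 9, 24]
6 | ADD | [5, 80, 33]
7 | PUSH -34 | [5, 80, 33, -34]
8 | SWAP | [5, 80, -34, 33]
9 | SUB | [5, 80, -67]
10 | PUSH 43 | [5, 80, -67, 43]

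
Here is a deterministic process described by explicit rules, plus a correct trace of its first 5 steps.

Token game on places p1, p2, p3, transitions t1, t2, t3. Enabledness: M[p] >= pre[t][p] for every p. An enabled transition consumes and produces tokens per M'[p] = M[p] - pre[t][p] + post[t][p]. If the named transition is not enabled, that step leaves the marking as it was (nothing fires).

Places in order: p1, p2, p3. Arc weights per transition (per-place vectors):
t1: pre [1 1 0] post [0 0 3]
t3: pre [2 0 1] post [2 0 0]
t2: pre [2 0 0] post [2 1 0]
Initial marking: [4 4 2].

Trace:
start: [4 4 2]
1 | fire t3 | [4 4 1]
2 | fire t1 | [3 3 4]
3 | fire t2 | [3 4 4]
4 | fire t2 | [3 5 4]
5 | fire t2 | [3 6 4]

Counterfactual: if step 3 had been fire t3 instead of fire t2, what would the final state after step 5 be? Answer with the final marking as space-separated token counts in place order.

(re-executing from step 3 with the substitution; state before step 3: [3 3 4])
3 | fire t3 | [3 3 3]
4 | fire t2 | [3 4 3]
5 | fire t2 | [3 5 3]

3 5 3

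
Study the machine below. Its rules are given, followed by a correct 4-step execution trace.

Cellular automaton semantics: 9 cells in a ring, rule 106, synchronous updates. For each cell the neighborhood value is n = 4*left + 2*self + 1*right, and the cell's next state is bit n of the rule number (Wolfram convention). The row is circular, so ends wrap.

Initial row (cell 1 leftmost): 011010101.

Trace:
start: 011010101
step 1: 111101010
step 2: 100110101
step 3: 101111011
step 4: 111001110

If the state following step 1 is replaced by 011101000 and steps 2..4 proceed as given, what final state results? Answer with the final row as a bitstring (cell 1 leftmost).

state after step 1 := 011101000
step 2: 110110000
step 3: 111110001
step 4: 000010011

000010011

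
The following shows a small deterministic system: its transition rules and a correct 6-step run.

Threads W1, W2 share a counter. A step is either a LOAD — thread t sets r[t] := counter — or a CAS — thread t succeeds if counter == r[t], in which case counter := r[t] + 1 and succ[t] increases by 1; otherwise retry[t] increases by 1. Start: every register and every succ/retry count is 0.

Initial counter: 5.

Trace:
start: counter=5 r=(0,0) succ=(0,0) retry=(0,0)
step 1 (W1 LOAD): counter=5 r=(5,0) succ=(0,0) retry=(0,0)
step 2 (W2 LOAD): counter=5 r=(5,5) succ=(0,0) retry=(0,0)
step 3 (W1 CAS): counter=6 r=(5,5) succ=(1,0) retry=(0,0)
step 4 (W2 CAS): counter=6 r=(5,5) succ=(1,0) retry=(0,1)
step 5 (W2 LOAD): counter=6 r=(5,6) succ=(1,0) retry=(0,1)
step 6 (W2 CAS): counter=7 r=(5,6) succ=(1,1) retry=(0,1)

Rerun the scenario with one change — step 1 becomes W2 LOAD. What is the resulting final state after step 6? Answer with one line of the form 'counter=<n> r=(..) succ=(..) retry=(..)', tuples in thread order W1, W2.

counter=7 r=(0,6) succ=(0,2) retry=(1,0)

(re-executing from step 1 with the substitution; state before step 1: counter=5 r=(0,0) succ=(0,0) retry=(0,0))
step 1 (W2 LOAD): counter=5 r=(0,5) succ=(0,0) retry=(0,0)
step 2 (W2 LOAD): counter=5 r=(0,5) succ=(0,0) retry=(0,0)
step 3 (W1 CAS): counter=5 r=(0,5) succ=(0,0) retry=(1,0)
step 4 (W2 CAS): counter=6 r=(0,5) succ=(0,1) retry=(1,0)
step 5 (W2 LOAD): counter=6 r=(0,6) succ=(0,1) retry=(1,0)
step 6 (W2 CAS): counter=7 r=(0,6) succ=(0,2) retry=(1,0)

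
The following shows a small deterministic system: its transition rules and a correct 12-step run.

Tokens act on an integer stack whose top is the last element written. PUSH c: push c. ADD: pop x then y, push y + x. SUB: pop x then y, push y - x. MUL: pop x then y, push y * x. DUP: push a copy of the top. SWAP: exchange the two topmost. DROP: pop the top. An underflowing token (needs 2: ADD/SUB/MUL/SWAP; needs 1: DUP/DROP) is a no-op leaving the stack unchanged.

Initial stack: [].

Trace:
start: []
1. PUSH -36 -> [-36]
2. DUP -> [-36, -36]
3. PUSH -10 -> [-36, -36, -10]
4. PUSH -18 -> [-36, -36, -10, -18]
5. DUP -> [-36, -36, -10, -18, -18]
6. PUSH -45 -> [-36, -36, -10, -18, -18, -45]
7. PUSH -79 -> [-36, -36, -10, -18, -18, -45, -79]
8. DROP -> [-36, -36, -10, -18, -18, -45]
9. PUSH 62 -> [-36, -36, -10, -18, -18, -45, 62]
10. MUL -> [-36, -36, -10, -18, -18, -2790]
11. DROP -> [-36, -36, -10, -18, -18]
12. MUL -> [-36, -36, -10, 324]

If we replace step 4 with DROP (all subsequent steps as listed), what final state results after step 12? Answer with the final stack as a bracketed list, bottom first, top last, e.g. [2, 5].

(re-executing from step 4 with the substitution; state before step 4: [-36, -36, -10])
4. DROP -> [-36, -36]
5. DUP -> [-36, -36, -36]
6. PUSH -45 -> [-36, -36, -36, -45]
7. PUSH -79 -> [-36, -36, -36, -45, -79]
8. DROP -> [-36, -36, -36, -45]
9. PUSH 62 -> [-36, -36, -36, -45, 62]
10. MUL -> [-36, -36, -36, -2790]
11. DROP -> [-36, -36, -36]
12. MUL -> [-36, 1296]

[-36, 1296]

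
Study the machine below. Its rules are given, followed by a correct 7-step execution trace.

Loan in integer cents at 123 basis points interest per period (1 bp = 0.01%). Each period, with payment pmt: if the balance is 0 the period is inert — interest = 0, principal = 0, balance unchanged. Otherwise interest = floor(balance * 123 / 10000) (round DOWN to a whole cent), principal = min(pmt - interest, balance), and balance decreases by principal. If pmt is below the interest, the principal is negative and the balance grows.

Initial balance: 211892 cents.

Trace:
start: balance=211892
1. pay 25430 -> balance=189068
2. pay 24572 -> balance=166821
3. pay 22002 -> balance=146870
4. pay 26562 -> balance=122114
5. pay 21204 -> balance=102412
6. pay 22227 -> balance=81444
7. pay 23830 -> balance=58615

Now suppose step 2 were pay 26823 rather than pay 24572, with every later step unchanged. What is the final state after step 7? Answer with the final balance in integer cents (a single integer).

56222

(re-executing from step 2 with the substitution; state before step 2: balance=189068)
2. pay 26823 -> balance=164570
3. pay 22002 -> balance=144592
4. pay 26562 -> balance=119808
5. pay 21204 -> balance=100077
6. pay 22227 -> balance=79080
7. pay 23830 -> balance=56222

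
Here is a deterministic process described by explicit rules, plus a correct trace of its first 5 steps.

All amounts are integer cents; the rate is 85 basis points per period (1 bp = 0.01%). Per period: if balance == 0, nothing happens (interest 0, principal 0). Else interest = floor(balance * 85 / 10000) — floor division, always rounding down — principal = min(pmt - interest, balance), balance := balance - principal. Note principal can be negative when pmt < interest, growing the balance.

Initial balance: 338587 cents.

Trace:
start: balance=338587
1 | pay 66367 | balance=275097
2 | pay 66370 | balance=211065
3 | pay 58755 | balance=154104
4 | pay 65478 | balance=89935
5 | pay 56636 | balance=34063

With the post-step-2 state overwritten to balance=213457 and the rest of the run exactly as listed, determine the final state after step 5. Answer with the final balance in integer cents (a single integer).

state after step 2 := balance=213457
3 | pay 58755 | balance=156516
4 | pay 65478 | balance=92368
5 | pay 56636 | balance=36517

36517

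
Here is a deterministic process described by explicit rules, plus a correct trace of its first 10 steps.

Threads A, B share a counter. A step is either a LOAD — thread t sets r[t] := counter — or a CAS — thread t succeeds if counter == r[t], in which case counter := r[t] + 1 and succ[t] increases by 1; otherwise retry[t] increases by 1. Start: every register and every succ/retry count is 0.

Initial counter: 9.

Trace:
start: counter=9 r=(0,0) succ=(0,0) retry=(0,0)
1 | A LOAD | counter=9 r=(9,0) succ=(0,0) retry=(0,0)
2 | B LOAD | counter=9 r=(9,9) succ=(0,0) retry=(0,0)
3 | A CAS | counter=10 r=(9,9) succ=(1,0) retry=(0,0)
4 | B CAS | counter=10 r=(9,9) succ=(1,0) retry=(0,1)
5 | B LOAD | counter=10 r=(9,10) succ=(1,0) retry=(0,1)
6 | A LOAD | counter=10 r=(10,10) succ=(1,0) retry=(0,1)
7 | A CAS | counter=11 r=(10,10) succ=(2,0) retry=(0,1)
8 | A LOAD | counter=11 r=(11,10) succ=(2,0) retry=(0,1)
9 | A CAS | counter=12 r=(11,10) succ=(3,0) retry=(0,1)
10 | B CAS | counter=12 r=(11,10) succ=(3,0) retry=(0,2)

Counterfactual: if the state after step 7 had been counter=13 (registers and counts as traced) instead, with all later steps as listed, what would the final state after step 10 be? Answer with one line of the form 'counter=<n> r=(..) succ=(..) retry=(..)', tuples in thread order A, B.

counter=14 r=(13,10) succ=(3,0) retry=(0,2)

state after step 7 := counter=13 r=(10,10) succ=(2,0) retry=(0,1)
8 | A LOAD | counter=13 r=(13,10) succ=(2,0) retry=(0,1)
9 | A CAS | counter=14 r=(13,10) succ=(3,0) retry=(0,1)
10 | B CAS | counter=14 r=(13,10) succ=(3,0) retry=(0,2)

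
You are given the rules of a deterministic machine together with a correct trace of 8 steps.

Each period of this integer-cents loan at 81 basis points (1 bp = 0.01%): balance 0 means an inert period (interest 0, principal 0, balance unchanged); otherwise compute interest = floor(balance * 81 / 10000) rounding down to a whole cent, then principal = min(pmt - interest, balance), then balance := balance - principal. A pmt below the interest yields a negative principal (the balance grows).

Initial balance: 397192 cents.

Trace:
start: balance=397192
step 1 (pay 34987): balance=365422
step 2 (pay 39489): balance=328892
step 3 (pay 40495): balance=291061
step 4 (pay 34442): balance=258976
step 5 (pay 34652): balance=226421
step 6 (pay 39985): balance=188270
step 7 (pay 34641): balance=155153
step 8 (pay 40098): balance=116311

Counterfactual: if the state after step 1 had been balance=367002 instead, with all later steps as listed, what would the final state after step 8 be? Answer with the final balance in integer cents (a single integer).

117983

state after step 1 := balance=367002
step 2 (pay 39489): balance=330485
step 3 (pay 40495): balance=292666
step 4 (pay 34442): balance=260594
step 5 (pay 34652): balance=228052
step 6 (pay 39985): balance=189914
step 7 (pay 34641): balance=156811
step 8 (pay 40098): balance=117983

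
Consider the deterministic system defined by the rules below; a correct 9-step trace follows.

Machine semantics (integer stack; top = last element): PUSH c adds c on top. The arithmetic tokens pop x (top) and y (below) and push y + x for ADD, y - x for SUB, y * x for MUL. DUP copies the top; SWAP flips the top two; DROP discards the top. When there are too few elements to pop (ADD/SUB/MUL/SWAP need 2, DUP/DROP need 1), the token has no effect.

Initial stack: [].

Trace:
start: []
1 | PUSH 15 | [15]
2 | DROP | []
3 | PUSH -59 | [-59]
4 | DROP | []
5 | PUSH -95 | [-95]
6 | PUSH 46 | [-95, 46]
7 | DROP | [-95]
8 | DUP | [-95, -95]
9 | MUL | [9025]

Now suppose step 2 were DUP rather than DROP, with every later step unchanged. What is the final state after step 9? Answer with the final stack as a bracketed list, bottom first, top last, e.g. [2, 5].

[15, 15, 9025]

(re-executing from step 2 with the substitution; state before step 2: [15])
2 | DUP | [15, 15]
3 | PUSH -59 | [15, 15, -59]
4 | DROP | [15, 15]
5 | PUSH -95 | [15, 15, -95]
6 | PUSH 46 | [15, 15, -95, 46]
7 | DROP | [15, 15, -95]
8 | DUP | [15, 15, -95, -95]
9 | MUL | [15, 15, 9025]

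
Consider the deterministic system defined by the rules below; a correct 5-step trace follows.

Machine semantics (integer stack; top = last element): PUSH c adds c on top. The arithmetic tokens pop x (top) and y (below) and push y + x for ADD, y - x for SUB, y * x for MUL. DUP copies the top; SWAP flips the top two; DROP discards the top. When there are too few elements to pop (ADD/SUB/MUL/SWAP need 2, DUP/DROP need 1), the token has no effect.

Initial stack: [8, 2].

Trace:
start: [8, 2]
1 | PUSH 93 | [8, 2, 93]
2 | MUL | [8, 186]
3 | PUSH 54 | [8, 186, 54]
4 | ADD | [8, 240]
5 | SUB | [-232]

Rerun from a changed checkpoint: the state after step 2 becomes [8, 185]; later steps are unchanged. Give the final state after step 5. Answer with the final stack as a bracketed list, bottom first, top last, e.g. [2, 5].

state after step 2 := [8, 185]
3 | PUSH 54 | [8, 185, 54]
4 | ADD | [8, 239]
5 | SUB | [-231]

[-231]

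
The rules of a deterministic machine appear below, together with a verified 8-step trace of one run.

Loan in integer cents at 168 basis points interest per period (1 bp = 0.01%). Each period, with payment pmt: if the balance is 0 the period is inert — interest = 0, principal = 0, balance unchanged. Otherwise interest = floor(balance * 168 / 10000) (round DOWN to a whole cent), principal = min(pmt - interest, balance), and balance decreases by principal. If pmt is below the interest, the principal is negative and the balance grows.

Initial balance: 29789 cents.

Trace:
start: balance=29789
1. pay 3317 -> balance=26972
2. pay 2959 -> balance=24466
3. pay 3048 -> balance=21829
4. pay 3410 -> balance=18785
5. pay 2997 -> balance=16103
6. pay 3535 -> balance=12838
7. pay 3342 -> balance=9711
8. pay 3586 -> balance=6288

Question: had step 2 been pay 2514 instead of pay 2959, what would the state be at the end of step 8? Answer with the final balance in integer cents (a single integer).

6780

(re-executing from step 2 with the substitution; state before step 2: balance=26972)
2. pay 2514 -> balance=24911
3. pay 3048 -> balance=22281
4. pay 3410 -> balance=19245
5. pay 2997 -> balance=16571
6. pay 3535 -> balance=13314
7. pay 3342 -> balance=10195
8. pay 3586 -> balance=6780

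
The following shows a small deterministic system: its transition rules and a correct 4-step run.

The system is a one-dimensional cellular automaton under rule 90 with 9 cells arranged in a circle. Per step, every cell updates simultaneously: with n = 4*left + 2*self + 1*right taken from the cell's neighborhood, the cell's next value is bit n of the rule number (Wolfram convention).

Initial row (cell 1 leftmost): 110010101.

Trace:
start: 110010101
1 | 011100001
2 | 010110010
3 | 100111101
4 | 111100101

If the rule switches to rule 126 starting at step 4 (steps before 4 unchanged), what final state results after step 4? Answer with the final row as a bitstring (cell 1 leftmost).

(re-executing step 4 under rule 126; state before step 4: 100111101)
4 | 111100111

111100111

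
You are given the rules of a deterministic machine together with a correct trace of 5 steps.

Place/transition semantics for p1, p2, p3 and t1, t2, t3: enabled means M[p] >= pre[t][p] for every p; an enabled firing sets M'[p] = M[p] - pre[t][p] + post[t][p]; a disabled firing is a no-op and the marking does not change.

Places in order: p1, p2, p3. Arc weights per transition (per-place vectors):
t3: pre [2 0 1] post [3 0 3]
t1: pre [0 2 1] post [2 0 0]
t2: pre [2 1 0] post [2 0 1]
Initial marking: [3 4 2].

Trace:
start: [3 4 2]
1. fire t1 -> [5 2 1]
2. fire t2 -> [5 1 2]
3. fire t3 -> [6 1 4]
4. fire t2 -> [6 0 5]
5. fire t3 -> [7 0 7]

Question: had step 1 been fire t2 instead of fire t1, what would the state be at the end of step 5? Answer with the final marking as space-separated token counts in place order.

(re-executing from step 1 with the substitution; state before step 1: [3 4 2])
1. fire t2 -> [3 3 3]
2. fire t2 -> [3 2 4]
3. fire t3 -> [4 2 6]
4. fire t2 -> [4 1 7]
5. fire t3 -> [5 1 9]

5 1 9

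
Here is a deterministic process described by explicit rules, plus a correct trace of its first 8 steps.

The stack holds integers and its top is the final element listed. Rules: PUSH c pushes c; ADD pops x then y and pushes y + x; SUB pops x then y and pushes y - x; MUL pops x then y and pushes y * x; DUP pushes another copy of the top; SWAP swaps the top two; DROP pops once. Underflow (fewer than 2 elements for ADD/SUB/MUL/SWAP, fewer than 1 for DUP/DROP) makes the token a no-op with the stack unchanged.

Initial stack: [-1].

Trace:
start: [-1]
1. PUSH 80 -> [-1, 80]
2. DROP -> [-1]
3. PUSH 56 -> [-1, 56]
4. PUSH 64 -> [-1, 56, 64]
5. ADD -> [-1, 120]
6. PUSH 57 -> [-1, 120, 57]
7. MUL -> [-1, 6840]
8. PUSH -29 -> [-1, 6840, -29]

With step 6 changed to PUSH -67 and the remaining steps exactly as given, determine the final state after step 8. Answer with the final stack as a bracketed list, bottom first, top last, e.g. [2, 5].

(re-executing from step 6 with the substitution; state before step 6: [-1, 120])
6. PUSH -67 -> [-1, 120, -67]
7. MUL -> [-1, -8040]
8. PUSH -29 -> [-1, -8040, -29]

[-1, -8040, -29]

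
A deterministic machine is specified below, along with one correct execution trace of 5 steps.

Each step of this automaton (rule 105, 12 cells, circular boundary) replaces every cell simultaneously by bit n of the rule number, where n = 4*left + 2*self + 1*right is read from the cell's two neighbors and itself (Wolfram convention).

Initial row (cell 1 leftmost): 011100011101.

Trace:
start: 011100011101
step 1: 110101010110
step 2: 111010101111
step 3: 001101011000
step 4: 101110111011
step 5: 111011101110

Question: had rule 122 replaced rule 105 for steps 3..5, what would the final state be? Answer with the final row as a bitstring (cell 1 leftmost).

(re-executing steps 3..5 under rule 122; state before step 3: 111010101111)
step 3: 001101011000
step 4: 011110111100
step 5: 110011100110

110011100110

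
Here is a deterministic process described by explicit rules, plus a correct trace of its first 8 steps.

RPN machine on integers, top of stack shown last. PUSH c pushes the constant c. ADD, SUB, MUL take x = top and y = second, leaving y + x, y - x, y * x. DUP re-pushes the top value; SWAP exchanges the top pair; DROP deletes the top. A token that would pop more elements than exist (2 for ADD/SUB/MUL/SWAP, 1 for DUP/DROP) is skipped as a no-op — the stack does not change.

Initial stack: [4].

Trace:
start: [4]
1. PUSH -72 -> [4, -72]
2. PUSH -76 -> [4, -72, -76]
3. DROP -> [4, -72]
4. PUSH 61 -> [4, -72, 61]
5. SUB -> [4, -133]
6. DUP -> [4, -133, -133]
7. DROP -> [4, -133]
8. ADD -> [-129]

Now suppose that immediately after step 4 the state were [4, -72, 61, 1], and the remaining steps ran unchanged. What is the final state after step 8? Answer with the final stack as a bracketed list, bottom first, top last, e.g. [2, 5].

[4, -12]

state after step 4 := [4, -72, 61, 1]
5. SUB -> [4, -72, 60]
6. DUP -> [4, -72, 60, 60]
7. DROP -> [4, -72, 60]
8. ADD -> [4, -12]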